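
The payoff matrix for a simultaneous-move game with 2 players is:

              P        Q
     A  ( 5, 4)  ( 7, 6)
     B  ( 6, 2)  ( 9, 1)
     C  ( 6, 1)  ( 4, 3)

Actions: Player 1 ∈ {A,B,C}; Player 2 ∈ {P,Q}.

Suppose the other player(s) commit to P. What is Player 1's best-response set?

argmax u_1 = {B,C}

u_1(A vs P) = 5
u_1(B vs P) = 6
u_1(C vs P) = 6
max payoff 6 at {B,C}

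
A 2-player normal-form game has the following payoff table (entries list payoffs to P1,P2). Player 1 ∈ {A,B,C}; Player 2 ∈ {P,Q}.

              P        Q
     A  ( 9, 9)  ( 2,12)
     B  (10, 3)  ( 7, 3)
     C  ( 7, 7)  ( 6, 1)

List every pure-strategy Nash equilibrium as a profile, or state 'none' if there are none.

(A,P): not NE [P1→B gives 10>9; P2→Q gives 12>9]
(A,Q): not NE [P1→B gives 7>2]
(B,P): NE
(B,Q): NE
(C,P): not NE [P1→B gives 10>7]
(C,Q): not NE [P1→B gives 7>6; P2→P gives 7>1]

PSNE = {(B,P), (B,Q)}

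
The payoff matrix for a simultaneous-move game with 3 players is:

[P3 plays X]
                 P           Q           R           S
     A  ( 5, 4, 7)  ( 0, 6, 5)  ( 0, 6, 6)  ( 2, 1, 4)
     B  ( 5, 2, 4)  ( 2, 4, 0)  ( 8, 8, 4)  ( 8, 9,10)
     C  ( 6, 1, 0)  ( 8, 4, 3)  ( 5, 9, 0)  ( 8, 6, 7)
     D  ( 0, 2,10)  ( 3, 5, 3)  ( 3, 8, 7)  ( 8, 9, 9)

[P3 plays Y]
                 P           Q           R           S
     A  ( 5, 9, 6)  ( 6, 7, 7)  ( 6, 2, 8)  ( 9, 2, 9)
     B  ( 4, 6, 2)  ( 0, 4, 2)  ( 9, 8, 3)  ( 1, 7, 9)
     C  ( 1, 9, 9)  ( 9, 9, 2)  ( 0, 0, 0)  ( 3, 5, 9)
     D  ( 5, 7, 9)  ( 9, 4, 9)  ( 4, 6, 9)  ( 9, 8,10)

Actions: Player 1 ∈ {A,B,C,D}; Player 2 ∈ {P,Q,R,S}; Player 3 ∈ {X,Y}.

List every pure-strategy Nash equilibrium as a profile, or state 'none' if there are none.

(A,P,X): not NE [P1→C gives 6>5; P2→R gives 6>4]
(A,P,Y): not NE [P3→X gives 7>6]
(A,Q,X): not NE [P1→C gives 8>0; P3→Y gives 7>5]
(A,Q,Y): not NE [P1→D gives 9>6; P2→P gives 9>7]
(A,R,X): not NE [P1→B gives 8>0; P3→Y gives 8>6]
(A,R,Y): not NE [P1→B gives 9>6; P2→P gives 9>2]
(A,S,X): not NE [P1→D gives 8>2; P2→R gives 6>1; P3→Y gives 9>4]
(A,S,Y): not NE [P2→P gives 9>2]
(B,P,X): not NE [P1→C gives 6>5; P2→S gives 9>2]
(B,P,Y): not NE [P1→D gives 5>4; P2→R gives 8>6; P3→X gives 4>2]
(B,Q,X): not NE [P1→C gives 8>2; P2→S gives 9>4; P3→Y gives 2>0]
(B,Q,Y): not NE [P1→D gives 9>0; P2→R gives 8>4]
(B,R,X): not NE [P2→S gives 9>8]
(B,R,Y): not NE [P3→X gives 4>3]
(B,S,X): NE
(B,S,Y): not NE [P1→D gives 9>1; P2→R gives 8>7; P3→X gives 10>9]
(C,P,X): not NE [P2→R gives 9>1; P3→Y gives 9>0]
(C,P,Y): not NE [P1→D gives 5>1]
(C,Q,X): not NE [P2→R gives 9>4]
(C,Q,Y): not NE [P3→X gives 3>2]
(C,R,X): not NE [P1→B gives 8>5]
(C,R,Y): not NE [P1→B gives 9>0; P2→Q gives 9>0]
(C,S,X): not NE [P2→R gives 9>6; P3→Y gives 9>7]
(C,S,Y): not NE [P1→D gives 9>3; P2→Q gives 9>5]
(D,P,X): not NE [P1→C gives 6>0; P2→S gives 9>2]
(D,P,Y): not NE [P2→S gives 8>7; P3→X gives 10>9]
(D,Q,X): not NE [P1→C gives 8>3; P2→S gives 9>5; P3→Y gives 9>3]
(D,Q,Y): not NE [P2→S gives 8>4]
(D,R,X): not NE [P1→B gives 8>3; P2→S gives 9>8; P3→Y gives 9>7]
(D,R,Y): not NE [P1→B gives 9>4; P2→S gives 8>6]
(D,S,X): not NE [P3→Y gives 10>9]
(D,S,Y): NE

NE set: (B,S,X), (D,S,Y)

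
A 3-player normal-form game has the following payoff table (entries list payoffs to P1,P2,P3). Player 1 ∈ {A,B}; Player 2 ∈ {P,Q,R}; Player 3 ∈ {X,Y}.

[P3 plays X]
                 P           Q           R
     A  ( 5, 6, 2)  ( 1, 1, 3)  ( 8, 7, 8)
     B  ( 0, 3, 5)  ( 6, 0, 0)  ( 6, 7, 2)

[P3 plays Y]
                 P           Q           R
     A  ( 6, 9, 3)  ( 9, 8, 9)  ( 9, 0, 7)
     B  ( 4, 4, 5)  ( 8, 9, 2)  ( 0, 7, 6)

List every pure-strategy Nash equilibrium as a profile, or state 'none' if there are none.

(A,P,X): not NE [P2→R gives 7>6; P3→Y gives 3>2]
(A,P,Y): NE
(A,Q,X): not NE [P1→B gives 6>1; P2→R gives 7>1; P3→Y gives 9>3]
(A,Q,Y): not NE [P2→P gives 9>8]
(A,R,X): NE
(A,R,Y): not NE [P2→P gives 9>0; P3→X gives 8>7]
(B,P,X): not NE [P1→A gives 5>0; P2→R gives 7>3]
(B,P,Y): not NE [P1→A gives 6>4; P2→Q gives 9>4]
(B,Q,X): not NE [P2→R gives 7>0; P3→Y gives 2>0]
(B,Q,Y): not NE [P1→A gives 9>8]
(B,R,X): not NE [P1→A gives 8>6; P3→Y gives 6>2]
(B,R,Y): not NE [P1→A gives 9>0; P2→Q gives 9>7]

Nash profiles: (A,P,Y), (A,R,X)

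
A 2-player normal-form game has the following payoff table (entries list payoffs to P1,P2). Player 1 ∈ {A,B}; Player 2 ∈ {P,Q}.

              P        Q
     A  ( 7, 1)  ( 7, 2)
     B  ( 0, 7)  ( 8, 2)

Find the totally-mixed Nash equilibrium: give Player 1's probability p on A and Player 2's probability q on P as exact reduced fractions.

P1 mixes 5/6 on A; P2 mixes 1/8 on P

P1 indiff ⇒ q·7+(1-q)·7 = q·0+(1-q)·8 ⇒ q(7) = (1-q)(1) ⇒ q = 1/8
P2 indiff ⇒ p·1+(1-p)·7 = p·2+(1-p)·2 ⇒ p(-1) = (1-p)(-5) ⇒ p = 5/6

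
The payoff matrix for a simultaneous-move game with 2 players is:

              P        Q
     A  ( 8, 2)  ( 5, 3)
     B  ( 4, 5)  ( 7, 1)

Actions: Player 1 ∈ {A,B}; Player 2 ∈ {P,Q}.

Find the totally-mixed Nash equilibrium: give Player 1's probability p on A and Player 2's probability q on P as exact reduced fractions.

p=4/5, q=1/3

P1 indiff ⇒ q·8+(1-q)·5 = q·4+(1-q)·7 ⇒ q(4) = (1-q)(2) ⇒ q = 1/3
P2 indiff ⇒ p·2+(1-p)·5 = p·3+(1-p)·1 ⇒ p(-1) = (1-p)(-4) ⇒ p = 4/5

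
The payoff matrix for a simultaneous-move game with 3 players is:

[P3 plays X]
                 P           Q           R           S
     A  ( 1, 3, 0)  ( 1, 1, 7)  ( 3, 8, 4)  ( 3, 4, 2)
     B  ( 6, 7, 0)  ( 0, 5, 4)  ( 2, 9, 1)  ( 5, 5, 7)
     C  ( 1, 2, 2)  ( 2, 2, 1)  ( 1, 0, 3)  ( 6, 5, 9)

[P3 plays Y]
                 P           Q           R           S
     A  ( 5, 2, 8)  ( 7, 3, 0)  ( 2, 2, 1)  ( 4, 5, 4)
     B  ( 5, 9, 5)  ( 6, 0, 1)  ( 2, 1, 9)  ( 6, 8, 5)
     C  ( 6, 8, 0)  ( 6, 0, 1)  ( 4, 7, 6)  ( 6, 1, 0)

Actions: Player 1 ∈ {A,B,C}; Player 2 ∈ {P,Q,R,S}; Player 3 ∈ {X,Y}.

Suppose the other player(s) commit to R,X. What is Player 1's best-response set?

argmax u_1 = {A}

u_1(A vs R,X) = 3
u_1(B vs R,X) = 2
u_1(C vs R,X) = 1
max payoff 3 at {A}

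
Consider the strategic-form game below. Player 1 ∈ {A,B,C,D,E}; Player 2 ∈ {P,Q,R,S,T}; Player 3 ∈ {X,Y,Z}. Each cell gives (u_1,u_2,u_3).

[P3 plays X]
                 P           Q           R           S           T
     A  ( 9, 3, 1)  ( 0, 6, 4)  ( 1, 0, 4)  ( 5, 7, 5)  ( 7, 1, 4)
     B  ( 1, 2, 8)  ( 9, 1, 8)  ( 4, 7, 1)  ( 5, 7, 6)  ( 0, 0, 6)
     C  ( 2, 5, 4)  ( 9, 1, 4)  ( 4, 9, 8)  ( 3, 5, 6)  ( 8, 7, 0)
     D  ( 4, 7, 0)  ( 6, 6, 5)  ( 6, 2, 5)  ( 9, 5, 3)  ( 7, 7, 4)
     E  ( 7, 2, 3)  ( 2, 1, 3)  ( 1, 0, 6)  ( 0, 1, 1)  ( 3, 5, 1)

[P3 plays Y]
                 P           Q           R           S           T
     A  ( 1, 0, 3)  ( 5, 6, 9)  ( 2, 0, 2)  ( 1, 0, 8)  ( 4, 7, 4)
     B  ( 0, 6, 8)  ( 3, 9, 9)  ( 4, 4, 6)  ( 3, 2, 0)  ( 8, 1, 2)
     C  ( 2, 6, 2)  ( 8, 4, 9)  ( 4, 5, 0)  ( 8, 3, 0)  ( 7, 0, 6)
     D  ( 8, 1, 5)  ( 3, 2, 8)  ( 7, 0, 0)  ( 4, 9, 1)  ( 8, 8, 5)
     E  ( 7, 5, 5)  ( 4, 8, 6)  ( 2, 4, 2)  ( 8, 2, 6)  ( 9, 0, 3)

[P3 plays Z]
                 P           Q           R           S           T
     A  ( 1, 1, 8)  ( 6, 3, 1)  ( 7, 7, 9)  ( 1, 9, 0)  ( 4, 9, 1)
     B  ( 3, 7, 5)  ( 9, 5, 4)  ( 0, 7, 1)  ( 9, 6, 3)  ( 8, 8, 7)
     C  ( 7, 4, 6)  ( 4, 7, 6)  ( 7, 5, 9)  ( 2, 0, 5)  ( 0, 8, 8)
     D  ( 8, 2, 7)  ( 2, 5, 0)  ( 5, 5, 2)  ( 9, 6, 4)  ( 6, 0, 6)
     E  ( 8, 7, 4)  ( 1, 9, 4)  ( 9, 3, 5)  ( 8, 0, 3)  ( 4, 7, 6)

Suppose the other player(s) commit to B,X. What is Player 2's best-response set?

u_2(P vs B,X) = 2
u_2(Q vs B,X) = 1
u_2(R vs B,X) = 7
u_2(S vs B,X) = 7
u_2(T vs B,X) = 0
max payoff 7 at {R,S}

argmax u_2 = {R,S}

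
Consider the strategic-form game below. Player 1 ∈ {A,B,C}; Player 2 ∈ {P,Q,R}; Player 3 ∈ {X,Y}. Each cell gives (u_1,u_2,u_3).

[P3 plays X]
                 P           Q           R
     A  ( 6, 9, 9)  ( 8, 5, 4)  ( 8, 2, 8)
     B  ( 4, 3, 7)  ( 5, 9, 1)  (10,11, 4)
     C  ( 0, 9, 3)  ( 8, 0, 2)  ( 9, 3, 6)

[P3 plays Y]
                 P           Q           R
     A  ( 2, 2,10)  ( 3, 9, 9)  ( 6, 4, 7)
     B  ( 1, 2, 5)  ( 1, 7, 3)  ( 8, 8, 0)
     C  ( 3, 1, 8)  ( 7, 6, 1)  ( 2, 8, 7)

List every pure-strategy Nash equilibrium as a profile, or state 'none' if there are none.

(A,P,X): not NE [P3→Y gives 10>9]
(A,P,Y): not NE [P1→C gives 3>2; P2→Q gives 9>2]
(A,Q,X): not NE [P2→P gives 9>5; P3→Y gives 9>4]
(A,Q,Y): not NE [P1→C gives 7>3]
(A,R,X): not NE [P1→B gives 10>8; P2→P gives 9>2]
(A,R,Y): not NE [P1→B gives 8>6; P2→Q gives 9>4; P3→X gives 8>7]
(B,P,X): not NE [P1→A gives 6>4; P2→R gives 11>3]
(B,P,Y): not NE [P1→C gives 3>1; P2→R gives 8>2; P3→X gives 7>5]
(B,Q,X): not NE [P1→C gives 8>5; P2→R gives 11>9; P3→Y gives 3>1]
(B,Q,Y): not NE [P1→C gives 7>1; P2→R gives 8>7]
(B,R,X): NE
(B,R,Y): not NE [P3→X gives 4>0]
(C,P,X): not NE [P1→A gives 6>0; P3→Y gives 8>3]
(C,P,Y): not NE [P2→R gives 8>1]
(C,Q,X): not NE [P2→P gives 9>0]
(C,Q,Y): not NE [P2→R gives 8>6; P3→X gives 2>1]
(C,R,X): not NE [P1→B gives 10>9; P2→P gives 9>3; P3→Y gives 7>6]
(C,R,Y): not NE [P1→B gives 8>2]

Nash profiles: (B,R,X)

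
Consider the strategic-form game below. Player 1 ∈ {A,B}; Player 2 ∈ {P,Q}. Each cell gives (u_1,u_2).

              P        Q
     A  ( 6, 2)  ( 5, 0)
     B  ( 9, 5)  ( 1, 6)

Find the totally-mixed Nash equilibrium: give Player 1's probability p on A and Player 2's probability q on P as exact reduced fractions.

p=1/3, q=4/7

P1 indiff ⇒ q·6+(1-q)·5 = q·9+(1-q)·1 ⇒ q(-3) = (1-q)(-4) ⇒ q = 4/7
P2 indiff ⇒ p·2+(1-p)·5 = p·0+(1-p)·6 ⇒ p(2) = (1-p)(1) ⇒ p = 1/3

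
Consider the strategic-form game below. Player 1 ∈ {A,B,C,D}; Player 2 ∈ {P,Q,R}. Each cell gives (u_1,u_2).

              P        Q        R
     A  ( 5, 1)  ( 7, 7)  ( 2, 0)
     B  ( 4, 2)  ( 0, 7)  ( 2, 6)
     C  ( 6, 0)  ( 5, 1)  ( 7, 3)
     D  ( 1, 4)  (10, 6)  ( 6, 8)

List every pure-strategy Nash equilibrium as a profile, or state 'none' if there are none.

NE set: (C,R)

(A,P): not NE [P1→C gives 6>5; P2→Q gives 7>1]
(A,Q): not NE [P1→D gives 10>7]
(A,R): not NE [P1→C gives 7>2; P2→Q gives 7>0]
(B,P): not NE [P1→C gives 6>4; P2→Q gives 7>2]
(B,Q): not NE [P1→D gives 10>0]
(B,R): not NE [P1→C gives 7>2; P2→Q gives 7>6]
(C,P): not NE [P2→R gives 3>0]
(C,Q): not NE [P1→D gives 10>5; P2→R gives 3>1]
(C,R): NE
(D,P): not NE [P1→C gives 6>1; P2→R gives 8>4]
(D,Q): not NE [P2→R gives 8>6]
(D,R): not NE [P1→C gives 7>6]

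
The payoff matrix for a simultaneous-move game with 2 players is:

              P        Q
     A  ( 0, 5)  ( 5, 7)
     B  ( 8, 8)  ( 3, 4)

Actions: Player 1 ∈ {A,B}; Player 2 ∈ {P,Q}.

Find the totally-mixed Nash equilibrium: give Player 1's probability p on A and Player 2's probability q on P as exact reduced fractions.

P1 indiff ⇒ q·0+(1-q)·5 = q·8+(1-q)·3 ⇒ q(-8) = (1-q)(-2) ⇒ q = 1/5
P2 indiff ⇒ p·5+(1-p)·8 = p·7+(1-p)·4 ⇒ p(-2) = (1-p)(-4) ⇒ p = 2/3

p=2/3, q=1/5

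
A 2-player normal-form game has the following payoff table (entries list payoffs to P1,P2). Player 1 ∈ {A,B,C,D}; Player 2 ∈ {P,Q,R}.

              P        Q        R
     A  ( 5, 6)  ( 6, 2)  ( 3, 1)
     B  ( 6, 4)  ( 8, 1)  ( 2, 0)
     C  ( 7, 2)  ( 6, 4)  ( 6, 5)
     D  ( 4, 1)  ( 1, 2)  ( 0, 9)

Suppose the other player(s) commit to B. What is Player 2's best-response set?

u_2(P vs B) = 4
u_2(Q vs B) = 1
u_2(R vs B) = 0
max payoff 4 at {P}

BR_2 = {P}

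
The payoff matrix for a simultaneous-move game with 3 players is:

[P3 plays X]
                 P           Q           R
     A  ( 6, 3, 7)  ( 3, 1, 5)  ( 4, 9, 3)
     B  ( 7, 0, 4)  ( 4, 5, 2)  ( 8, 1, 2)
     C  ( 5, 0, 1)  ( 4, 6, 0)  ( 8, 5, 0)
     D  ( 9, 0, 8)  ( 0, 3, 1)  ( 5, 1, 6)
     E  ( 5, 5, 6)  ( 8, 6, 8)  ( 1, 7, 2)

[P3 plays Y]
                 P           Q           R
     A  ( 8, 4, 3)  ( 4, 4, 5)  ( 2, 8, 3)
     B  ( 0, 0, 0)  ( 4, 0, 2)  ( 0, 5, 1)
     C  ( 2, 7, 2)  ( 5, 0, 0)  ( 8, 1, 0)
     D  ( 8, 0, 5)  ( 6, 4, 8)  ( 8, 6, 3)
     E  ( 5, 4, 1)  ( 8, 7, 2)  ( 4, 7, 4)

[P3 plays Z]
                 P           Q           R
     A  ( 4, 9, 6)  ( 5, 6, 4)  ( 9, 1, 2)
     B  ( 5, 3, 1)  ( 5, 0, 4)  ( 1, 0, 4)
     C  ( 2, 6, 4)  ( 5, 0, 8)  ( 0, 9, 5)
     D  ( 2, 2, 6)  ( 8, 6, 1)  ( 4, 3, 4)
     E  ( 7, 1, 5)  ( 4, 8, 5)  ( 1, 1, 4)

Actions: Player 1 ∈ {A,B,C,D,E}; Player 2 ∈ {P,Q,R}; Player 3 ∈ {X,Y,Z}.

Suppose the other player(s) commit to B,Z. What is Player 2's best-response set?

u_2(P vs B,Z) = 3
u_2(Q vs B,Z) = 0
u_2(R vs B,Z) = 0
max payoff 3 at {P}

BR_2 = {P}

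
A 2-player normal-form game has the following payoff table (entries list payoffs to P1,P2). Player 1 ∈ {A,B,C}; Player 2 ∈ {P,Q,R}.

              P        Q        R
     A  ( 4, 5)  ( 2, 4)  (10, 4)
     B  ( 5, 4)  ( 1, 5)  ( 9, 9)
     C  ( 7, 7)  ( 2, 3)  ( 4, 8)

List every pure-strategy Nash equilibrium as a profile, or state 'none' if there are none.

(A,P): not NE [P1→C gives 7>4]
(A,Q): not NE [P2→P gives 5>4]
(A,R): not NE [P2→P gives 5>4]
(B,P): not NE [P1→C gives 7>5; P2→R gives 9>4]
(B,Q): not NE [P1→C gives 2>1; P2→R gives 9>5]
(B,R): not NE [P1→A gives 10>9]
(C,P): not NE [P2→R gives 8>7]
(C,Q): not NE [P2→R gives 8>3]
(C,R): not NE [P1→A gives 10>4]

Equilibria: none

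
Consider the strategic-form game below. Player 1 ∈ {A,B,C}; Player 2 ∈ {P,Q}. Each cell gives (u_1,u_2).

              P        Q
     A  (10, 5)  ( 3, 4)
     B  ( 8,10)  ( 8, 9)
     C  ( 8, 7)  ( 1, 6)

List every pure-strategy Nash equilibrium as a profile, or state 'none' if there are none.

PSNE = {(A,P)}

(A,P): NE
(A,Q): not NE [P1→B gives 8>3; P2→P gives 5>4]
(B,P): not NE [P1→A gives 10>8]
(B,Q): not NE [P2→P gives 10>9]
(C,P): not NE [P1→A gives 10>8]
(C,Q): not NE [P1→B gives 8>1; P2→P gives 7>6]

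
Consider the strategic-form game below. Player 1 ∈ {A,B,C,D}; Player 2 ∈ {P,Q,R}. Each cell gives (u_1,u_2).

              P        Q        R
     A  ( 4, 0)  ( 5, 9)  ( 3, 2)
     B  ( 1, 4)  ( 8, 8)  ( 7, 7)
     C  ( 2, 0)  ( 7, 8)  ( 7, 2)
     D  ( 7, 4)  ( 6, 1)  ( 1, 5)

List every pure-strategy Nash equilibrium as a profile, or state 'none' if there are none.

PSNE = {(B,Q)}

(A,P): not NE [P1→D gives 7>4; P2→Q gives 9>0]
(A,Q): not NE [P1→B gives 8>5]
(A,R): not NE [P1→C gives 7>3; P2→Q gives 9>2]
(B,P): not NE [P1→D gives 7>1; P2→Q gives 8>4]
(B,Q): NE
(B,R): not NE [P2→Q gives 8>7]
(C,P): not NE [P1→D gives 7>2; P2→Q gives 8>0]
(C,Q): not NE [P1→B gives 8>7]
(C,R): not NE [P2→Q gives 8>2]
(D,P): not NE [P2→R gives 5>4]
(D,Q): not NE [P1→B gives 8>6; P2→R gives 5>1]
(D,R): not NE [P1→C gives 7>1]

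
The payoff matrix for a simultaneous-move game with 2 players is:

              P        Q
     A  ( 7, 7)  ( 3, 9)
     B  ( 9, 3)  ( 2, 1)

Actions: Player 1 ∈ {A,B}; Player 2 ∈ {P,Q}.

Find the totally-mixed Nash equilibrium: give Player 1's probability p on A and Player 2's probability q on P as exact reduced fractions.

p=1/2, q=1/3

P1 indiff ⇒ q·7+(1-q)·3 = q·9+(1-q)·2 ⇒ q(-2) = (1-q)(-1) ⇒ q = 1/3
P2 indiff ⇒ p·7+(1-p)·3 = p·9+(1-p)·1 ⇒ p(-2) = (1-p)(-2) ⇒ p = 1/2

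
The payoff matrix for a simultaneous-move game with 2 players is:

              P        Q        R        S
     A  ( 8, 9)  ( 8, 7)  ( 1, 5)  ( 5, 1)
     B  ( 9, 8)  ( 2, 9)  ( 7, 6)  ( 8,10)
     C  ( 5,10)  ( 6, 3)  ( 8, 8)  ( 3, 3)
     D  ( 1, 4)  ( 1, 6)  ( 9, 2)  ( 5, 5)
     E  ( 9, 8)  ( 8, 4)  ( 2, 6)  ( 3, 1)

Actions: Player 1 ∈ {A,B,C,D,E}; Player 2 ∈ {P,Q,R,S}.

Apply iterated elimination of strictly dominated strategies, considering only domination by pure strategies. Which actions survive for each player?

IESDS → P1:{A,B,E} P2:{P,Q,S}

P2 drop R (P beats it: A:9>5 B:8>6 C:10>8 D:4>2 E:8>6)
P1 drop C (A beats it: P:8>5 Q:8>6 S:5>3)
P1 drop D (B beats it: P:9>1 Q:2>1 S:8>5)
P1→{A,B,E} P2→{P,Q,S}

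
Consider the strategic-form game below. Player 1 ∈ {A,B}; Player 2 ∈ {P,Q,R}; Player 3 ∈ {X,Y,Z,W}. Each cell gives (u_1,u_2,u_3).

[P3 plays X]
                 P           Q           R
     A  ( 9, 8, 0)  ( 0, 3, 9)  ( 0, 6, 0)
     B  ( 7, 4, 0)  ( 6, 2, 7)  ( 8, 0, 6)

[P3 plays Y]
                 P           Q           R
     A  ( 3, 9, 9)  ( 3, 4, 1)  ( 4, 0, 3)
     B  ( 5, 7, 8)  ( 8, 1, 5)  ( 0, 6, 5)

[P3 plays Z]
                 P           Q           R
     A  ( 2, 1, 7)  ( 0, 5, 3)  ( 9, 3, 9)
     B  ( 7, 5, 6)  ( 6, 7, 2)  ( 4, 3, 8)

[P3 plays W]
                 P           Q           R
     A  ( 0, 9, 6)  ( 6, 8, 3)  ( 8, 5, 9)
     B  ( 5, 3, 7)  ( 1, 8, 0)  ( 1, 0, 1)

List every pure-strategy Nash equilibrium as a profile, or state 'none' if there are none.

(A,P,X): not NE [P3→Y gives 9>0]
(A,P,Y): not NE [P1→B gives 5>3]
(A,P,Z): not NE [P1→B gives 7>2; P2→Q gives 5>1; P3→Y gives 9>7]
(A,P,W): not NE [P1→B gives 5>0; P3→Y gives 9>6]
(A,Q,X): not NE [P1→B gives 6>0; P2→P gives 8>3]
(A,Q,Y): not NE [P1→B gives 8>3; P2→P gives 9>4; P3→X gives 9>1]
(A,Q,Z): not NE [P1→B gives 6>0; P3→X gives 9>3]
(A,Q,W): not NE [P2→P gives 9>8; P3→X gives 9>3]
(A,R,X): not NE [P1→B gives 8>0; P2→P gives 8>6; P3→W gives 9>0]
(A,R,Y): not NE [P2→P gives 9>0; P3→W gives 9>3]
(A,R,Z): not NE [P2→Q gives 5>3]
(A,R,W): not NE [P2→P gives 9>5]
(B,P,X): not NE [P1→A gives 9>7; P3→Y gives 8>0]
(B,P,Y): NE
(B,P,Z): not NE [P2→Q gives 7>5; P3→Y gives 8>6]
(B,P,W): not NE [P2→Q gives 8>3; P3→Y gives 8>7]
(B,Q,X): not NE [P2→P gives 4>2]
(B,Q,Y): not NE [P2→P gives 7>1; P3→X gives 7>5]
(B,Q,Z): not NE [P3→X gives 7>2]
(B,Q,W): not NE [P1→A gives 6>1; P3→X gives 7>0]
(B,R,X): not NE [P2→P gives 4>0; P3→Z gives 8>6]
(B,R,Y): not NE [P1→A gives 4>0; P2→P gives 7>6; P3→Z gives 8>5]
(B,R,Z): not NE [P1→A gives 9>4; P2→Q gives 7>3]
(B,R,W): not NE [P1→A gives 8>1; P2→Q gives 8>0; P3→Z gives 8>1]

PSNE = {(B,P,Y)}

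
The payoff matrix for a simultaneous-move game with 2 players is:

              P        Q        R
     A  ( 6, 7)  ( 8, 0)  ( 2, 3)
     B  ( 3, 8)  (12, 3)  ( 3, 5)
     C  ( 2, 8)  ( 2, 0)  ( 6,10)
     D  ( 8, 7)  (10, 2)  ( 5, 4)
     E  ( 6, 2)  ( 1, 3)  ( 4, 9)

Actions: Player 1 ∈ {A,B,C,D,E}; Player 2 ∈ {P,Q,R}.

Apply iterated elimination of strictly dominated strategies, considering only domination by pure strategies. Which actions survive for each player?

Survivors P1:{C,D} P2:{P,R}

P1 drop A (D beats it: P:8>6 Q:10>8 R:5>2)
P1 drop E (D beats it: P:8>6 Q:10>1 R:5>4)
P2 drop Q (P beats it: B:8>3 C:8>0 D:7>2)
P1 drop B (D beats it: P:8>3 R:5>3)
P1→{C,D} P2→{P,R}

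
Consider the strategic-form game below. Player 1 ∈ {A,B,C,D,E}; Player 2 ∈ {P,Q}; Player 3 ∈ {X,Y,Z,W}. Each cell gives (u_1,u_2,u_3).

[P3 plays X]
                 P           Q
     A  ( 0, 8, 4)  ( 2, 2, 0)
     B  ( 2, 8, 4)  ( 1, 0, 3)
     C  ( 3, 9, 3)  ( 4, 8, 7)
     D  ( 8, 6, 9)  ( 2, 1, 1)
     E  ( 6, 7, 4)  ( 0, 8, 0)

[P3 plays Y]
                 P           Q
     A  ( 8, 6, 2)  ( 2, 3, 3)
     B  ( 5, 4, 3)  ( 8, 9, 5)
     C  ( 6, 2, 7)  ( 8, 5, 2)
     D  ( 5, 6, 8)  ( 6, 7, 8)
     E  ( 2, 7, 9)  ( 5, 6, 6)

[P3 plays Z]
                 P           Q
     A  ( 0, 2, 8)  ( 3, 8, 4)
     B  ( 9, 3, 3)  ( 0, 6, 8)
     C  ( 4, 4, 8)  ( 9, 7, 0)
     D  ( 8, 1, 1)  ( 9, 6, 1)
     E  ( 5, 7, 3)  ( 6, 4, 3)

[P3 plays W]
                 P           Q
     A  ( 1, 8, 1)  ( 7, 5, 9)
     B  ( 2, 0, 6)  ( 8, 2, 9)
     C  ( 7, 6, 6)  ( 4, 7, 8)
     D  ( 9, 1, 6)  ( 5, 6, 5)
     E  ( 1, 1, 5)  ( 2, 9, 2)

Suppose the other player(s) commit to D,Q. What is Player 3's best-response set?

u_3(X vs D,Q) = 1
u_3(Y vs D,Q) = 8
u_3(Z vs D,Q) = 1
u_3(W vs D,Q) = 5
max payoff 8 at {Y}

P3 best: {Y}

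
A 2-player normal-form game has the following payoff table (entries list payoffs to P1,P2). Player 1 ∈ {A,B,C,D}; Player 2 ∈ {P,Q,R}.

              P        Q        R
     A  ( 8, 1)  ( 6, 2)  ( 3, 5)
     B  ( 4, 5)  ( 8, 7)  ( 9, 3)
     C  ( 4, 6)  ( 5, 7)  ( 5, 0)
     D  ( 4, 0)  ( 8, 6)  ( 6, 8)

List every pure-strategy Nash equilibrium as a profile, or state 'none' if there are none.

(A,P): not NE [P2→R gives 5>1]
(A,Q): not NE [P1→D gives 8>6; P2→R gives 5>2]
(A,R): not NE [P1→B gives 9>3]
(B,P): not NE [P1→A gives 8>4; P2→Q gives 7>5]
(B,Q): NE
(B,R): not NE [P2→Q gives 7>3]
(C,P): not NE [P1→A gives 8>4; P2→Q gives 7>6]
(C,Q): not NE [P1→D gives 8>5]
(C,R): not NE [P1→B gives 9>5; P2→Q gives 7>0]
(D,P): not NE [P1→A gives 8>4; P2→R gives 8>0]
(D,Q): not NE [P2→R gives 8>6]
(D,R): not NE [P1→B gives 9>6]

NE set: (B,Q)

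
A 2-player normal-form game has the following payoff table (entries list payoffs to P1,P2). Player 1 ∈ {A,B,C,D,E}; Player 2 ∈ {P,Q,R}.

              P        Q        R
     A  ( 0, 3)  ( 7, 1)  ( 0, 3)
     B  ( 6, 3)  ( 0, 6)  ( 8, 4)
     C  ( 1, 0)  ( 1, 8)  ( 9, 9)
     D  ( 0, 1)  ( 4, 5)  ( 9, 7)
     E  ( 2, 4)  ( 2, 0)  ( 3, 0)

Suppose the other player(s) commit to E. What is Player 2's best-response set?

BR_2 = {P}

u_2(P vs E) = 4
u_2(Q vs E) = 0
u_2(R vs E) = 0
max payoff 4 at {P}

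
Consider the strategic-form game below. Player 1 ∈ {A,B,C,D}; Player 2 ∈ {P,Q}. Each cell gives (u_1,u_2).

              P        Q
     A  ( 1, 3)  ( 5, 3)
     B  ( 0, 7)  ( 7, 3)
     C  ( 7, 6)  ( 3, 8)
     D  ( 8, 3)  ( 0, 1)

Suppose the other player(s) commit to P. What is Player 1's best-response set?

u_1(A vs P) = 1
u_1(B vs P) = 0
u_1(C vs P) = 7
u_1(D vs P) = 8
max payoff 8 at {D}

argmax u_1 = {D}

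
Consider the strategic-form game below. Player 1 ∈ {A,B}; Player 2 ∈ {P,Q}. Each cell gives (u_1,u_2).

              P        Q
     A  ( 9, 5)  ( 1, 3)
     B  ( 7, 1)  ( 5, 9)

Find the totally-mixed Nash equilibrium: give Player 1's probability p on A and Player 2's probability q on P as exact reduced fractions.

P1 mixes 4/5 on A; P2 mixes 2/3 on P

P1 indiff ⇒ q·9+(1-q)·1 = q·7+(1-q)·5 ⇒ q(2) = (1-q)(4) ⇒ q = 2/3
P2 indiff ⇒ p·5+(1-p)·1 = p·3+(1-p)·9 ⇒ p(2) = (1-p)(8) ⇒ p = 4/5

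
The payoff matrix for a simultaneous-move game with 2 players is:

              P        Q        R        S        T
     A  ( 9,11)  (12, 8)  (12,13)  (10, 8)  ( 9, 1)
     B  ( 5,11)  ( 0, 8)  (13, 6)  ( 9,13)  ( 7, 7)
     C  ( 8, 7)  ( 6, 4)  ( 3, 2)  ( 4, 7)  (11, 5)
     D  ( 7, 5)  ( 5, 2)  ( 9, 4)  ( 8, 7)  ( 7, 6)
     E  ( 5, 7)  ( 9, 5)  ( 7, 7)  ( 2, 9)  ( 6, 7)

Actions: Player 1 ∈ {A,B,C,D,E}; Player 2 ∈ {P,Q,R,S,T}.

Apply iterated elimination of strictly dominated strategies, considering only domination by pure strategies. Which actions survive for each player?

P1 drop D (A beats it: P:9>7 Q:12>5 R:12>9 S:10>8 T:9>7)
P1 drop E (A beats it: P:9>5 Q:12>9 R:12>7 S:10>2 T:9>6)
P2 drop Q (P beats it: A:11>8 B:11>8 C:7>4)
P2 drop T (P beats it: A:11>1 B:11>7 C:7>5)
P1 drop C (A beats it: P:9>8 R:12>3 S:10>4)
P1→{A,B} P2→{P,R,S}

Survivors P1:{A,B} P2:{P,R,S}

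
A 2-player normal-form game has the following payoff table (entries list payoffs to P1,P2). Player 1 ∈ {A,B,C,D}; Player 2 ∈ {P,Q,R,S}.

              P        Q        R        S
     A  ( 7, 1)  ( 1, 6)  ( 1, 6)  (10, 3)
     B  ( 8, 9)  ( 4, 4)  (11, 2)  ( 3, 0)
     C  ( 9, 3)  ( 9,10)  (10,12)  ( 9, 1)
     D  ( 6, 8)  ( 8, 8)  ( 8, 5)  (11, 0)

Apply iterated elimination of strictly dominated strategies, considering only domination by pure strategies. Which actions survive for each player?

P2 drop S (Q beats it: A:6>3 B:4>0 C:10>1 D:8>0)
P1 drop A (B beats it: P:8>7 Q:4>1 R:11>1)
P1 drop D (C beats it: P:9>6 Q:9>8 R:10>8)
P1→{B,C} P2→{P,Q,R}

Remaining: P1:{B,C} P2:{P,Q,R}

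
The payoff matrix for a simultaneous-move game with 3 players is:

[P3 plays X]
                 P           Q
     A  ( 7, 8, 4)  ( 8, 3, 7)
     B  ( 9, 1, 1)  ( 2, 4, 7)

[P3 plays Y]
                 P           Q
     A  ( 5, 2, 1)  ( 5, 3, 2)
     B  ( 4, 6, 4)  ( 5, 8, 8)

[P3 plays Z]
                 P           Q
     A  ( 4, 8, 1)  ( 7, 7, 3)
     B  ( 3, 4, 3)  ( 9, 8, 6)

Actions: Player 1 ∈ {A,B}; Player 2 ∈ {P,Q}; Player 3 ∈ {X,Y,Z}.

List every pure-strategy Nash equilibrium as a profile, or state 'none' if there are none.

NE set: (B,Q,Y)

(A,P,X): not NE [P1→B gives 9>7]
(A,P,Y): not NE [P2→Q gives 3>2; P3→X gives 4>1]
(A,P,Z): not NE [P3→X gives 4>1]
(A,Q,X): not NE [P2→P gives 8>3]
(A,Q,Y): not NE [P3→X gives 7>2]
(A,Q,Z): not NE [P1→B gives 9>7; P2→P gives 8>7; P3→X gives 7>3]
(B,P,X): not NE [P2→Q gives 4>1; P3→Y gives 4>1]
(B,P,Y): not NE [P1→A gives 5>4; P2→Q gives 8>6]
(B,P,Z): not NE [P1→A gives 4>3; P2→Q gives 8>4; P3→Y gives 4>3]
(B,Q,X): not NE [P1→A gives 8>2; P3→Y gives 8>7]
(B,Q,Y): NE
(B,Q,Z): not NE [P3→Y gives 8>6]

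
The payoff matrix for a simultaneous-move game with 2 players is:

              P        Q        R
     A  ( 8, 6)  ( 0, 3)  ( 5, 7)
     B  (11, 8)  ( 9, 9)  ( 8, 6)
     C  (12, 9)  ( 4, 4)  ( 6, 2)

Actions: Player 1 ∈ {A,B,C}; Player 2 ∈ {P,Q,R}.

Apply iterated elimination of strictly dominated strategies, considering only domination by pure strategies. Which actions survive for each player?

P1 drop A (B beats it: P:11>8 Q:9>0 R:8>5)
P2 drop R (P beats it: B:8>6 C:9>2)
P1→{B,C} P2→{P,Q}

Remaining: P1:{B,C} P2:{P,Q}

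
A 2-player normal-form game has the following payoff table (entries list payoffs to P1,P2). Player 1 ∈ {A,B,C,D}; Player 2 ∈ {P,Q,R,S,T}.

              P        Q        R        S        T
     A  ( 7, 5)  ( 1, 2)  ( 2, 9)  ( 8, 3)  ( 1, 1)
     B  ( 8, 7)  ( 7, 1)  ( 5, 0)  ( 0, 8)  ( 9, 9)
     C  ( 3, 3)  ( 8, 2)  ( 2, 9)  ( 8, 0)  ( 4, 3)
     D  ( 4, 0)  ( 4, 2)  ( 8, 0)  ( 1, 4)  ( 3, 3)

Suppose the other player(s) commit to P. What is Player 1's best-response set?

u_1(A vs P) = 7
u_1(B vs P) = 8
u_1(C vs P) = 3
u_1(D vs P) = 4
max payoff 8 at {B}

P1 best: {B}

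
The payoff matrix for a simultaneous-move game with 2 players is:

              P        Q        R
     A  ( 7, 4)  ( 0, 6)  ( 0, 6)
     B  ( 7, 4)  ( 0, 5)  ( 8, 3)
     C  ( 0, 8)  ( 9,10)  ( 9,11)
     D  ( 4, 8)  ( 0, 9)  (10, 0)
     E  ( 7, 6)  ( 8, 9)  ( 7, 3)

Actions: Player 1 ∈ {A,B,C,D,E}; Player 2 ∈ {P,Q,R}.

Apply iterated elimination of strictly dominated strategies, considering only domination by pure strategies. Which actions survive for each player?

P2 drop P (Q beats it: A:6>4 B:5>4 C:10>8 D:9>8 E:9>6)
P1 drop A (C beats it: Q:9>0 R:9>0)
P1 drop B (C beats it: Q:9>0 R:9>8)
P1 drop E (C beats it: Q:9>8 R:9>7)
P1→{C,D} P2→{Q,R}

Remaining: P1:{C,D} P2:{Q,R}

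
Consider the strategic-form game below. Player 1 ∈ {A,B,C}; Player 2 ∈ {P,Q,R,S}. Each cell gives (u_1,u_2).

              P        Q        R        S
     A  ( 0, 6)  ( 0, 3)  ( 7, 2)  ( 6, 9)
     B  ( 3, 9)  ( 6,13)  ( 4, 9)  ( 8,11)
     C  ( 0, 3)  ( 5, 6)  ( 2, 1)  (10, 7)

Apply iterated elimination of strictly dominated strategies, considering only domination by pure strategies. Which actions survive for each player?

P2 drop P (S beats it: A:9>6 B:11>9 C:7>3)
P2 drop R (Q beats it: A:3>2 B:13>9 C:6>1)
P1 drop A (B beats it: Q:6>0 S:8>6)
P1→{B,C} P2→{Q,S}

Survivors P1:{B,C} P2:{Q,S}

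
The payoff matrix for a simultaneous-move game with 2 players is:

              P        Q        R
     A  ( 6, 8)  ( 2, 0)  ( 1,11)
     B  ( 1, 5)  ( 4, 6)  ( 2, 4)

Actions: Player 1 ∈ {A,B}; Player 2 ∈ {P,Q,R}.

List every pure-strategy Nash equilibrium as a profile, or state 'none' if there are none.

NE set: (B,Q)

(A,P): not NE [P2→R gives 11>8]
(A,Q): not NE [P1→B gives 4>2; P2→R gives 11>0]
(A,R): not NE [P1→B gives 2>1]
(B,P): not NE [P1→A gives 6>1; P2→Q gives 6>5]
(B,Q): NE
(B,R): not NE [P2→Q gives 6>4]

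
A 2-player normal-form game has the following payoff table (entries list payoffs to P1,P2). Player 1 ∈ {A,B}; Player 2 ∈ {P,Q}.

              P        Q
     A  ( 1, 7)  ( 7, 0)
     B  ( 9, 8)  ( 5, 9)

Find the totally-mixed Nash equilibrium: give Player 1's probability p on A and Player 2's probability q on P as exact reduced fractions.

P1 mixes 1/8 on A; P2 mixes 1/5 on P

P1 indiff ⇒ q·1+(1-q)·7 = q·9+(1-q)·5 ⇒ q(-8) = (1-q)(-2) ⇒ q = 1/5
P2 indiff ⇒ p·7+(1-p)·8 = p·0+(1-p)·9 ⇒ p(7) = (1-p)(1) ⇒ p = 1/8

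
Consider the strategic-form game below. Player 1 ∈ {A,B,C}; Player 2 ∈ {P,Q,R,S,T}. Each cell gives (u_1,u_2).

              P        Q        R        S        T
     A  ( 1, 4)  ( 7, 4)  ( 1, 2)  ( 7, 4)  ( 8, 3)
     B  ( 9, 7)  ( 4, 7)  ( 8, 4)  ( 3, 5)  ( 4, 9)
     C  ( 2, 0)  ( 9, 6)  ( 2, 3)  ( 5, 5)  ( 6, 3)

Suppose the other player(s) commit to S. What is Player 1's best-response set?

u_1(A vs S) = 7
u_1(B vs S) = 3
u_1(C vs S) = 5
max payoff 7 at {A}

argmax u_1 = {A}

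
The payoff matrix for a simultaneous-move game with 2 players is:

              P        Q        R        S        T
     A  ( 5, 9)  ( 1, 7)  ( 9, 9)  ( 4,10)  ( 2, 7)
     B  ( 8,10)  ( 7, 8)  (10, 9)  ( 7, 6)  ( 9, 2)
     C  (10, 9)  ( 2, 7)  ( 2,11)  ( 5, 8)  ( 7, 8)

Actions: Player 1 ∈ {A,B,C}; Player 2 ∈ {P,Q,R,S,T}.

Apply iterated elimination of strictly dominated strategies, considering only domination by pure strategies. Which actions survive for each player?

IESDS → P1:{B,C} P2:{P,R}

P1 drop A (B beats it: P:8>5 Q:7>1 R:10>9 S:7>4 T:9>2)
P2 drop Q (P beats it: B:10>8 C:9>7)
P2 drop S (P beats it: B:10>6 C:9>8)
P2 drop T (P beats it: B:10>2 C:9>8)
P1→{B,C} P2→{P,R}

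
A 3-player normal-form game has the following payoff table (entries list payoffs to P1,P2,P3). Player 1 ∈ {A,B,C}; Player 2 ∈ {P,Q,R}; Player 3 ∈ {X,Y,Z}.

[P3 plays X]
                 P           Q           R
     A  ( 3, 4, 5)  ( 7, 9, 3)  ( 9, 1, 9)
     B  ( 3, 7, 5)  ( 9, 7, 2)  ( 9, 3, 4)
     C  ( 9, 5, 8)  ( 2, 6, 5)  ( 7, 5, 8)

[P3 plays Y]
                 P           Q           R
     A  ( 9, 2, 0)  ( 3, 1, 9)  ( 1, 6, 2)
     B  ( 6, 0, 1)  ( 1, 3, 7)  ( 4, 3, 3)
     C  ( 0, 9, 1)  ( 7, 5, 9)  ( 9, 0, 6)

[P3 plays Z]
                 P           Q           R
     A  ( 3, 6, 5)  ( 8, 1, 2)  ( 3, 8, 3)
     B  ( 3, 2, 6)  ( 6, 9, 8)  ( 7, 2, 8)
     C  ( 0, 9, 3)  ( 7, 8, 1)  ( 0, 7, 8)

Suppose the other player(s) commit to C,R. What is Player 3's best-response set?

BR_3 = {X,Z}

u_3(X vs C,R) = 8
u_3(Y vs C,R) = 6
u_3(Z vs C,R) = 8
max payoff 8 at {X,Z}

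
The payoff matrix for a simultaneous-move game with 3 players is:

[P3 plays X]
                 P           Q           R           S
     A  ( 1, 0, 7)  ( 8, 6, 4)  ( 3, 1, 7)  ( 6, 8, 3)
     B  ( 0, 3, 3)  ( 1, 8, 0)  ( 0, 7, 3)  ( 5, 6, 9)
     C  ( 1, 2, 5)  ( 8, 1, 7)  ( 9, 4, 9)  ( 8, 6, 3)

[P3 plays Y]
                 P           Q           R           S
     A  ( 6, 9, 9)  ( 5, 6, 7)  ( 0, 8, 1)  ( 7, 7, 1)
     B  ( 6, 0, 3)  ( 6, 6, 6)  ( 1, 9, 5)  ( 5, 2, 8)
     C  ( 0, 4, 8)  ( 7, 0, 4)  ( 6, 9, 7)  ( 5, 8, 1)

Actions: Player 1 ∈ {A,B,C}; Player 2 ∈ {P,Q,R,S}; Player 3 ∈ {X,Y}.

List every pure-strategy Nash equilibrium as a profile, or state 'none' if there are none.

(A,P,X): not NE [P2→S gives 8>0; P3→Y gives 9>7]
(A,P,Y): NE
(A,Q,X): not NE [P2→S gives 8>6; P3→Y gives 7>4]
(A,Q,Y): not NE [P1→C gives 7>5; P2→P gives 9>6]
(A,R,X): not NE [P1→C gives 9>3; P2→S gives 8>1]
(A,R,Y): not NE [P1→C gives 6>0; P2→P gives 9>8; P3→X gives 7>1]
(A,S,X): not NE [P1→C gives 8>6]
(A,S,Y): not NE [P2→P gives 9>7; P3→X gives 3>1]
(B,P,X): not NE [P1→C gives 1>0; P2→Q gives 8>3]
(B,P,Y): not NE [P2→R gives 9>0]
(B,Q,X): not NE [P1→C gives 8>1; P3→Y gives 6>0]
(B,Q,Y): not NE [P1→C gives 7>6; P2→R gives 9>6]
(B,R,X): not NE [P1→C gives 9>0; P2→Q gives 8>7; P3→Y gives 5>3]
(B,R,Y): not NE [P1→C gives 6>1]
(B,S,X): not NE [P1→C gives 8>5; P2→Q gives 8>6]
(B,S,Y): not NE [P1→A gives 7>5; P2→R gives 9>2; P3→X gives 9>8]
(C,P,X): not NE [P2→S gives 6>2; P3→Y gives 8>5]
(C,P,Y): not NE [P1→B gives 6>0; P2→R gives 9>4]
(C,Q,X): not NE [P2→S gives 6>1]
(C,Q,Y): not NE [P2→R gives 9>0; P3→X gives 7>4]
(C,R,X): not NE [P2→S gives 6>4]
(C,R,Y): not NE [P3→X gives 9>7]
(C,S,X): NE
(C,S,Y): not NE [P1→A gives 7>5; P2→R gives 9>8; P3→X gives 3>1]

Nash profiles: (A,P,Y), (C,S,X)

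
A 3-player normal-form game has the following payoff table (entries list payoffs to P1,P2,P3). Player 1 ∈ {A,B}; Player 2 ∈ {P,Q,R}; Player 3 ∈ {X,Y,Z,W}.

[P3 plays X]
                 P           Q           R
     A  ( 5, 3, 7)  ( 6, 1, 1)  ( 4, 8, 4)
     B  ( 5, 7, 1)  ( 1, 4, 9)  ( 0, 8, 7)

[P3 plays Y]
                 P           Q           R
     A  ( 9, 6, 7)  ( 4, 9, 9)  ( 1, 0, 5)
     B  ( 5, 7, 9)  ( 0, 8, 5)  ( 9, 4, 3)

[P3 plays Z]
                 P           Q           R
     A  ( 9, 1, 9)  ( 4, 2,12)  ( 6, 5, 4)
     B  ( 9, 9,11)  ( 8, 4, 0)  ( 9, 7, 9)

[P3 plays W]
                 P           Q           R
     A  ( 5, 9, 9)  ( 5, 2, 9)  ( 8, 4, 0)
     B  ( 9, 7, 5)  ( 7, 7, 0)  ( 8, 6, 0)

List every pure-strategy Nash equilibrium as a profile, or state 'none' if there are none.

PSNE = {(B,P,Z)}

(A,P,X): not NE [P2→R gives 8>3; P3→W gives 9>7]
(A,P,Y): not NE [P2→Q gives 9>6; P3→W gives 9>7]
(A,P,Z): not NE [P2→R gives 5>1]
(A,P,W): not NE [P1→B gives 9>5]
(A,Q,X): not NE [P2→R gives 8>1; P3→Z gives 12>1]
(A,Q,Y): not NE [P3→Z gives 12>9]
(A,Q,Z): not NE [P1→B gives 8>4; P2→R gives 5>2]
(A,Q,W): not NE [P1→B gives 7>5; P2→P gives 9>2; P3→Z gives 12>9]
(A,R,X): not NE [P3→Y gives 5>4]
(A,R,Y): not NE [P1→B gives 9>1; P2→Q gives 9>0]
(A,R,Z): not NE [P1→B gives 9>6; P3→Y gives 5>4]
(A,R,W): not NE [P2→P gives 9>4; P3→Y gives 5>0]
(B,P,X): not NE [P2→R gives 8>7; P3→Z gives 11>1]
(B,P,Y): not NE [P1→A gives 9>5; P2→Q gives 8>7; P3→Z gives 11>9]
(B,P,Z): NE
(B,P,W): not NE [P3→Z gives 11>5]
(B,Q,X): not NE [P1→A gives 6>1; P2→R gives 8>4]
(B,Q,Y): not NE [P1→A gives 4>0; P3→X gives 9>5]
(B,Q,Z): not NE [P2→P gives 9>4; P3→X gives 9>0]
(B,Q,W): not NE [P3→X gives 9>0]
(B,R,X): not NE [P1→A gives 4>0; P3→Z gives 9>7]
(B,R,Y): not NE [P2→Q gives 8>4; P3→Z gives 9>3]
(B,R,Z): not NE [P2→P gives 9>7]
(B,R,W): not NE [P2→Q gives 7>6; P3→Z gives 9>0]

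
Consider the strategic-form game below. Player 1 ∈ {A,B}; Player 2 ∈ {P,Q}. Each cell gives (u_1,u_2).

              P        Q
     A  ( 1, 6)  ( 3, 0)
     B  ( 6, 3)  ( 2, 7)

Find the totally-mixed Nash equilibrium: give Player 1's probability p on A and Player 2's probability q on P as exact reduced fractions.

p=2/5, q=1/6

P1 indiff ⇒ q·1+(1-q)·3 = q·6+(1-q)·2 ⇒ q(-5) = (1-q)(-1) ⇒ q = 1/6
P2 indiff ⇒ p·6+(1-p)·3 = p·0+(1-p)·7 ⇒ p(6) = (1-p)(4) ⇒ p = 2/5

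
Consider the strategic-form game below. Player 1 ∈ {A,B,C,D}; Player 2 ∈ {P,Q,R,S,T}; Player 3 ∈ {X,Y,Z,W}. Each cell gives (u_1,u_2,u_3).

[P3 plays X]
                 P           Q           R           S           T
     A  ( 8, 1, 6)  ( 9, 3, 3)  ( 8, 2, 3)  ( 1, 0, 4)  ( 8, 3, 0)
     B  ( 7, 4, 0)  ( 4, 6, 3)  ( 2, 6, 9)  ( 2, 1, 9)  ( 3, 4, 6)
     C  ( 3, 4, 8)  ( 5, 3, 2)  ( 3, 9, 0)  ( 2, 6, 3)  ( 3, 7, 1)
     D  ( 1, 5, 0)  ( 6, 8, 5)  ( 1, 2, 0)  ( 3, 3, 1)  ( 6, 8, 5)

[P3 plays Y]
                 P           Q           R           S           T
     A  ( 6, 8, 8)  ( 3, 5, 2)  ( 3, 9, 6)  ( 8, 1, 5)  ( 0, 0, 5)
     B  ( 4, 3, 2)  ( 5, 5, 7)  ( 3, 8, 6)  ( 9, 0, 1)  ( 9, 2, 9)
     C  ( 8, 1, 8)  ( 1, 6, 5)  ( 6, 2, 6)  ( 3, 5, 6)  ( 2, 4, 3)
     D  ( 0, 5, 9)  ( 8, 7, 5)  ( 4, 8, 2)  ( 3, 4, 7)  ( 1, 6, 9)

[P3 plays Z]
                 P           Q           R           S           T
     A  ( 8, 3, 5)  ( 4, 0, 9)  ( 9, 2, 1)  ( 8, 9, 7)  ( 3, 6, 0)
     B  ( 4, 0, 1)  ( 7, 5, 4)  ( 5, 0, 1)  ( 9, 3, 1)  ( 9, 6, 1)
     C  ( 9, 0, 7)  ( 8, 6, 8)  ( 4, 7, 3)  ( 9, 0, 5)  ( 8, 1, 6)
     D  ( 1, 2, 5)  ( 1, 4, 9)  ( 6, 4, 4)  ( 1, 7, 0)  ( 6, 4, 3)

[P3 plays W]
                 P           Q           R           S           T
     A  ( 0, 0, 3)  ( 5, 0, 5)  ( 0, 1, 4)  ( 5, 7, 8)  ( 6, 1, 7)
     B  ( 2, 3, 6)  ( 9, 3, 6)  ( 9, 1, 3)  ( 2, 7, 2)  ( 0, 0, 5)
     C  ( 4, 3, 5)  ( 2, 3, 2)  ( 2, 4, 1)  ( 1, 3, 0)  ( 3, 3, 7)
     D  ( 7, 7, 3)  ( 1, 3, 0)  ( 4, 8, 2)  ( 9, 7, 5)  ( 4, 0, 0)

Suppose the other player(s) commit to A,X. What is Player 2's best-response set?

argmax u_2 = {Q,T}

u_2(P vs A,X) = 1
u_2(Q vs A,X) = 3
u_2(R vs A,X) = 2
u_2(S vs A,X) = 0
u_2(T vs A,X) = 3
max payoff 3 at {Q,T}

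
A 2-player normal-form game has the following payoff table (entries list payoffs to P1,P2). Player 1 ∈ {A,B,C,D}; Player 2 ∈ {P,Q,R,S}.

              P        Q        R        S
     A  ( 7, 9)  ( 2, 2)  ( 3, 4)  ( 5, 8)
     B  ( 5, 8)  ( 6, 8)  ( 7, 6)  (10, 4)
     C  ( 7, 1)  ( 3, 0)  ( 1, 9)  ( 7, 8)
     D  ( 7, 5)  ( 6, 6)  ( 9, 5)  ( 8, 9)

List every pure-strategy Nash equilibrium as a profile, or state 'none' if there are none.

PSNE = {(A,P), (B,Q)}

(A,P): NE
(A,Q): not NE [P1→D gives 6>2; P2→P gives 9>2]
(A,R): not NE [P1→D gives 9>3; P2→P gives 9>4]
(A,S): not NE [P1→B gives 10>5; P2→P gives 9>8]
(B,P): not NE [P1→D gives 7>5]
(B,Q): NE
(B,R): not NE [P1→D gives 9>7; P2→Q gives 8>6]
(B,S): not NE [P2→Q gives 8>4]
(C,P): not NE [P2→R gives 9>1]
(C,Q): not NE [P1→D gives 6>3; P2→R gives 9>0]
(C,R): not NE [P1→D gives 9>1]
(C,S): not NE [P1→B gives 10>7; P2→R gives 9>8]
(D,P): not NE [P2→S gives 9>5]
(D,Q): not NE [P2→S gives 9>6]
(D,R): not NE [P2→S gives 9>5]
(D,S): not NE [P1→B gives 10>8]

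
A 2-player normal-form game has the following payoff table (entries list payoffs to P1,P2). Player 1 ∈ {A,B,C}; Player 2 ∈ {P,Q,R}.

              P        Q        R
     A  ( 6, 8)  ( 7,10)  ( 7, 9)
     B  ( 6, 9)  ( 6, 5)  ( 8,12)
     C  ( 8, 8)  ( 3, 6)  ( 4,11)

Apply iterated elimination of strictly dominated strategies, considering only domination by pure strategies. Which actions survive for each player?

P2 drop P (R beats it: A:9>8 B:12>9 C:11>8)
P1 drop C (A beats it: Q:7>3 R:7>4)
P1→{A,B} P2→{Q,R}

Survivors P1:{A,B} P2:{Q,R}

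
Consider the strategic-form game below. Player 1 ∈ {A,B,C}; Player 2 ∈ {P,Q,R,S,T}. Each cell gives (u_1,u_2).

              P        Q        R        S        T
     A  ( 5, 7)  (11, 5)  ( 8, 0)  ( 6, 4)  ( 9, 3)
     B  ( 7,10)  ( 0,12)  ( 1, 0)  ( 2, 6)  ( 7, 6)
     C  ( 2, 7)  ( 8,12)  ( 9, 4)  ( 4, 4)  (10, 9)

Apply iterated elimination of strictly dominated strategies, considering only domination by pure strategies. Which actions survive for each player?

Survivors P1:{A,B} P2:{P,Q}

P2 drop R (P beats it: A:7>0 B:10>0 C:7>4)
P2 drop S (P beats it: A:7>4 B:10>6 C:7>4)
P2 drop T (Q beats it: A:5>3 B:12>6 C:12>9)
P1 drop C (A beats it: P:5>2 Q:11>8)
P1→{A,B} P2→{P,Q}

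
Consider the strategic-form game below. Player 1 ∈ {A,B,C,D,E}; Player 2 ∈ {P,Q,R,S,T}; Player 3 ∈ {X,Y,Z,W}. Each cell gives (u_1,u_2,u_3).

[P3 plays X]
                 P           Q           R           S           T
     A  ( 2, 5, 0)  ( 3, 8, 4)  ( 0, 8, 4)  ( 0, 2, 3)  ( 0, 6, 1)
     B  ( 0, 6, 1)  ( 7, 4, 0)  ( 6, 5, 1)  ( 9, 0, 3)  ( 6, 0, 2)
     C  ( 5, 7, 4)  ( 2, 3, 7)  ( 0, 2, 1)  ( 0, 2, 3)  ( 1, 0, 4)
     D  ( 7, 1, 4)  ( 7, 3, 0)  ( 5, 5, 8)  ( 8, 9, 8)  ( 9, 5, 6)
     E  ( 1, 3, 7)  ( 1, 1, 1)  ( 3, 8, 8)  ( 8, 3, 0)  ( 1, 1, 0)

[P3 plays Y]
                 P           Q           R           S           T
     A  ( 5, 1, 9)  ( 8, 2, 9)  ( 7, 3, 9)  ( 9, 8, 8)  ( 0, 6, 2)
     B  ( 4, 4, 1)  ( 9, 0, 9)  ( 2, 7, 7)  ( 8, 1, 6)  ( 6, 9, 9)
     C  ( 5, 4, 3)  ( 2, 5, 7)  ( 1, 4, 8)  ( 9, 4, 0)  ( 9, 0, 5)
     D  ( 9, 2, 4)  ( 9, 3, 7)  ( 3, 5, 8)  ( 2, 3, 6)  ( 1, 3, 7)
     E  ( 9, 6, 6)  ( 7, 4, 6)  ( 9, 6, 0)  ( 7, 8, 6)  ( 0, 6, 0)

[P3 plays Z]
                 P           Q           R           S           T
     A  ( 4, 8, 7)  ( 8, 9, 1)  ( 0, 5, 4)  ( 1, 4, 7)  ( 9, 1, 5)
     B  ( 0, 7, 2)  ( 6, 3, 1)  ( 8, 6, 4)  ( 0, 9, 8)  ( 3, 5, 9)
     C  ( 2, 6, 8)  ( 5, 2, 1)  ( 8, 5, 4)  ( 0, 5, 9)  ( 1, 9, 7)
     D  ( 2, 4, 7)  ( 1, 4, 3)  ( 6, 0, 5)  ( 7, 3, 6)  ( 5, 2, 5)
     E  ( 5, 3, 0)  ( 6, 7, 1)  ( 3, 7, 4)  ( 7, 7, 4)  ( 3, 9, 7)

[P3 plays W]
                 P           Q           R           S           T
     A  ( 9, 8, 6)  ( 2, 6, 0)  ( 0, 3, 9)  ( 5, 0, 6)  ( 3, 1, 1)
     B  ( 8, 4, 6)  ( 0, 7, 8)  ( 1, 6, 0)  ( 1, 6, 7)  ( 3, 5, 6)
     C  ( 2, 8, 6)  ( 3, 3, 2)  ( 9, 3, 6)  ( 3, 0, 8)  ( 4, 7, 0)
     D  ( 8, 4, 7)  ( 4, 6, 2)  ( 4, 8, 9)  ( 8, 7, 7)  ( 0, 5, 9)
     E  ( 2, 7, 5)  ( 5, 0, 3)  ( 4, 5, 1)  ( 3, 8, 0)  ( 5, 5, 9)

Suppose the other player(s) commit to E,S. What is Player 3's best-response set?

u_3(X vs E,S) = 0
u_3(Y vs E,S) = 6
u_3(Z vs E,S) = 4
u_3(W vs E,S) = 0
max payoff 6 at {Y}

BR_3 = {Y}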